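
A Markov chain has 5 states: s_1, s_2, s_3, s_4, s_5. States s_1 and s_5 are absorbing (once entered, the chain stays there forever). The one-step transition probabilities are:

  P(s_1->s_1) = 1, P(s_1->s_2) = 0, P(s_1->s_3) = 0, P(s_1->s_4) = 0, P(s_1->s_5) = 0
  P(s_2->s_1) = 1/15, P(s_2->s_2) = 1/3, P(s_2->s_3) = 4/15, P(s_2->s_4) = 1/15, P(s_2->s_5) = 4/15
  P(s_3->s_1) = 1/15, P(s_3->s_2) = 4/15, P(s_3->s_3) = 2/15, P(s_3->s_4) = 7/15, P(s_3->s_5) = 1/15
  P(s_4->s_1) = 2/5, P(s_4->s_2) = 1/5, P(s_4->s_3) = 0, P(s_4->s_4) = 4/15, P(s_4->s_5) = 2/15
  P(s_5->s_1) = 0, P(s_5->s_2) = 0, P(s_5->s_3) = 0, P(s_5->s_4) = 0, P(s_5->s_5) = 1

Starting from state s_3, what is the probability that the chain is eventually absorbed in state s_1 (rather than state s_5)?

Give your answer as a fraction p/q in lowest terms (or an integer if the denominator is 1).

Answer: 616/1131

Derivation:
Let a_i = P(absorbed in s_1 | start in state i).
Boundary conditions: a_s_1 = 1, a_s_5 = 0.
For each transient state i, a_i = sum_j P(i->j) * a_j:
  a_s_2 = 1/15*a_s_1 + 1/3*a_s_2 + 4/15*a_s_3 + 1/15*a_s_4 + 4/15*a_s_5
  a_s_3 = 1/15*a_s_1 + 4/15*a_s_2 + 2/15*a_s_3 + 7/15*a_s_4 + 1/15*a_s_5
  a_s_4 = 2/5*a_s_1 + 1/5*a_s_2 + 0*a_s_3 + 4/15*a_s_4 + 2/15*a_s_5

Substituting a_s_1 = 1 and a_s_5 = 0, rearrange to (I - Q) a = r where r[i] = P(i -> s_1):
  [2/3, -4/15, -1/15] . (a_s_2, a_s_3, a_s_4) = 1/15
  [-4/15, 13/15, -7/15] . (a_s_2, a_s_3, a_s_4) = 1/15
  [-1/5, 0, 11/15] . (a_s_2, a_s_3, a_s_4) = 2/5

Solving yields:
  a_s_2 = 433/1131
  a_s_3 = 616/1131
  a_s_4 = 245/377

Starting state is s_3, so the absorption probability is a_s_3 = 616/1131.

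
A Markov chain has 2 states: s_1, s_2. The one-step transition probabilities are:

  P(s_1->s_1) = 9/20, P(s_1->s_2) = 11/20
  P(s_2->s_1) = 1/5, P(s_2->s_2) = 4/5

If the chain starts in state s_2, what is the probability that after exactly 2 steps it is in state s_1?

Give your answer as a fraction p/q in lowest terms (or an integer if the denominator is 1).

Answer: 1/4

Derivation:
Computing P^2 by repeated multiplication:
P^1 =
  s_1: [9/20, 11/20]
  s_2: [1/5, 4/5]
P^2 =
  s_1: [5/16, 11/16]
  s_2: [1/4, 3/4]

(P^2)[s_2 -> s_1] = 1/4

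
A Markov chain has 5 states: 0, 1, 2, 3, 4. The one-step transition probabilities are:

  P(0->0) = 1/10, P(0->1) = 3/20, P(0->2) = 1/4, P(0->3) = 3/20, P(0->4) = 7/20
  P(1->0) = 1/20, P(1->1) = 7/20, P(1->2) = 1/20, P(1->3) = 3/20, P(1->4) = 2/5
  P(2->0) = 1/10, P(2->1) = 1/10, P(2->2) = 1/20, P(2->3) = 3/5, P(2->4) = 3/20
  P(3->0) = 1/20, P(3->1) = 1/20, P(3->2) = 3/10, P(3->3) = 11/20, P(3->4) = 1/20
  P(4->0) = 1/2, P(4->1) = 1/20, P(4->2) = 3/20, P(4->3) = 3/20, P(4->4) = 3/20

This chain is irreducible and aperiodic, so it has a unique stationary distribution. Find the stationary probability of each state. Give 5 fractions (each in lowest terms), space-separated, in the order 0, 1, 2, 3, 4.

Answer: 2404/17051 1797/17051 3299/17051 6737/17051 2814/17051

Derivation:
The stationary distribution satisfies pi = pi * P, i.e.:
  pi_0 = 1/10*pi_0 + 1/20*pi_1 + 1/10*pi_2 + 1/20*pi_3 + 1/2*pi_4
  pi_1 = 3/20*pi_0 + 7/20*pi_1 + 1/10*pi_2 + 1/20*pi_3 + 1/20*pi_4
  pi_2 = 1/4*pi_0 + 1/20*pi_1 + 1/20*pi_2 + 3/10*pi_3 + 3/20*pi_4
  pi_3 = 3/20*pi_0 + 3/20*pi_1 + 3/5*pi_2 + 11/20*pi_3 + 3/20*pi_4
  pi_4 = 7/20*pi_0 + 2/5*pi_1 + 3/20*pi_2 + 1/20*pi_3 + 3/20*pi_4
with normalization: pi_0 + pi_1 + pi_2 + pi_3 + pi_4 = 1.

Using the first 4 balance equations plus normalization, the linear system A*pi = b is:
  [-9/10, 1/20, 1/10, 1/20, 1/2] . pi = 0
  [3/20, -13/20, 1/10, 1/20, 1/20] . pi = 0
  [1/4, 1/20, -19/20, 3/10, 3/20] . pi = 0
  [3/20, 3/20, 3/5, -9/20, 3/20] . pi = 0
  [1, 1, 1, 1, 1] . pi = 1

Solving yields:
  pi_0 = 2404/17051
  pi_1 = 1797/17051
  pi_2 = 3299/17051
  pi_3 = 6737/17051
  pi_4 = 2814/17051

Verification (pi * P):
  2404/17051*1/10 + 1797/17051*1/20 + 3299/17051*1/10 + 6737/17051*1/20 + 2814/17051*1/2 = 2404/17051 = pi_0  (ok)
  2404/17051*3/20 + 1797/17051*7/20 + 3299/17051*1/10 + 6737/17051*1/20 + 2814/17051*1/20 = 1797/17051 = pi_1  (ok)
  2404/17051*1/4 + 1797/17051*1/20 + 3299/17051*1/20 + 6737/17051*3/10 + 2814/17051*3/20 = 3299/17051 = pi_2  (ok)
  2404/17051*3/20 + 1797/17051*3/20 + 3299/17051*3/5 + 6737/17051*11/20 + 2814/17051*3/20 = 6737/17051 = pi_3  (ok)
  2404/17051*7/20 + 1797/17051*2/5 + 3299/17051*3/20 + 6737/17051*1/20 + 2814/17051*3/20 = 2814/17051 = pi_4  (ok)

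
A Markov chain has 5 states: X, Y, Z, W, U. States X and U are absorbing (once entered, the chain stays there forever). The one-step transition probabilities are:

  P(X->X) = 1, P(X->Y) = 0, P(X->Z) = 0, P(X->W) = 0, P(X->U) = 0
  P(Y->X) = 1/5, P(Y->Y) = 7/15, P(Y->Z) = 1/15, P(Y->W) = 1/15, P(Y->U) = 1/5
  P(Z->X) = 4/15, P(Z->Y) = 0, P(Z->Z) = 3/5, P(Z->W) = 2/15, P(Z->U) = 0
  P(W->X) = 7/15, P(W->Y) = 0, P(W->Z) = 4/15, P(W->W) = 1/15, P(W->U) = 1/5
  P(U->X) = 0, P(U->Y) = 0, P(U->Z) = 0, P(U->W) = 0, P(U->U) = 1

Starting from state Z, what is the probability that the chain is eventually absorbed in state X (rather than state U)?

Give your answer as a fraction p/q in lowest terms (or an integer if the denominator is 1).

Let a_i = P(absorbed in X | start in state i).
Boundary conditions: a_X = 1, a_U = 0.
For each transient state i, a_i = sum_j P(i->j) * a_j:
  a_Y = 1/5*a_X + 7/15*a_Y + 1/15*a_Z + 1/15*a_W + 1/5*a_U
  a_Z = 4/15*a_X + 0*a_Y + 3/5*a_Z + 2/15*a_W + 0*a_U
  a_W = 7/15*a_X + 0*a_Y + 4/15*a_Z + 1/15*a_W + 1/5*a_U

Substituting a_X = 1 and a_U = 0, rearrange to (I - Q) a = r where r[i] = P(i -> X):
  [8/15, -1/15, -1/15] . (a_Y, a_Z, a_W) = 1/5
  [0, 2/5, -2/15] . (a_Y, a_Z, a_W) = 4/15
  [0, -4/15, 14/15] . (a_Y, a_Z, a_W) = 7/15

Solving yields:
  a_Y = 89/152
  a_Z = 35/38
  a_W = 29/38

Starting state is Z, so the absorption probability is a_Z = 35/38.

Answer: 35/38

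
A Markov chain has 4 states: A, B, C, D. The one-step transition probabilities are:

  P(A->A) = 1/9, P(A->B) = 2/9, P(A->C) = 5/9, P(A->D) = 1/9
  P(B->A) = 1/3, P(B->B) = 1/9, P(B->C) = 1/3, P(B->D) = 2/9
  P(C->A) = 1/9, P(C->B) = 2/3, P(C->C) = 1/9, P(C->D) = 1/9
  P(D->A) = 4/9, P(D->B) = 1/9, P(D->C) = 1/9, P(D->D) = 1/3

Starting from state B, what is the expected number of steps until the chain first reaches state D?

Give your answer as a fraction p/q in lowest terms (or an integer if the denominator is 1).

Let h_i = expected steps to first reach D from state i.
Boundary: h_D = 0.
First-step equations for the other states:
  h_A = 1 + 1/9*h_A + 2/9*h_B + 5/9*h_C + 1/9*h_D
  h_B = 1 + 1/3*h_A + 1/9*h_B + 1/3*h_C + 2/9*h_D
  h_C = 1 + 1/9*h_A + 2/3*h_B + 1/9*h_C + 1/9*h_D

Substituting h_D = 0 and rearranging gives the linear system (I - Q) h = 1:
  [8/9, -2/9, -5/9] . (h_A, h_B, h_C) = 1
  [-1/3, 8/9, -1/3] . (h_A, h_B, h_C) = 1
  [-1/9, -2/3, 8/9] . (h_A, h_B, h_C) = 1

Solving yields:
  h_A = 27/4
  h_B = 1125/184
  h_C = 603/92

Starting state is B, so the expected hitting time is h_B = 1125/184.

Answer: 1125/184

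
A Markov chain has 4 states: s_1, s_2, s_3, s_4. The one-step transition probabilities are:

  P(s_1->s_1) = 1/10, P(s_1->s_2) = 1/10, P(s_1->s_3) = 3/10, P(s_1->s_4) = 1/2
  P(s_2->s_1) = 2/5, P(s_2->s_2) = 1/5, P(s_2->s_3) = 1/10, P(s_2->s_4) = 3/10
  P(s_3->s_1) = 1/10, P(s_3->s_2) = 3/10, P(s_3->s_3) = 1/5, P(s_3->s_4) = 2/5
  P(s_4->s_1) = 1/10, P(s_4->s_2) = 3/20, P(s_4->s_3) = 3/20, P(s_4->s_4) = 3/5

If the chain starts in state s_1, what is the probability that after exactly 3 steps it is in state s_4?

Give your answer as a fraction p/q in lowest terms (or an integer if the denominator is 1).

Computing P^3 by repeated multiplication:
P^1 =
  s_1: [1/10, 1/10, 3/10, 1/2]
  s_2: [2/5, 1/5, 1/10, 3/10]
  s_3: [1/10, 3/10, 1/5, 2/5]
  s_4: [1/10, 3/20, 3/20, 3/5]
P^2 =
  s_1: [13/100, 39/200, 7/40, 1/2]
  s_2: [4/25, 31/200, 41/200, 12/25]
  s_3: [19/100, 19/100, 4/25, 23/50]
  s_4: [29/200, 7/40, 33/200, 103/200]
P^3 =
  s_1: [317/2000, 359/2000, 337/2000, 987/2000]
  s_2: [293/2000, 361/2000, 353/2000, 993/2000]
  s_3: [157/1000, 87/500, 177/1000, 123/250]
  s_4: [61/400, 141/800, 137/800, 1/2]

(P^3)[s_1 -> s_4] = 987/2000

Answer: 987/2000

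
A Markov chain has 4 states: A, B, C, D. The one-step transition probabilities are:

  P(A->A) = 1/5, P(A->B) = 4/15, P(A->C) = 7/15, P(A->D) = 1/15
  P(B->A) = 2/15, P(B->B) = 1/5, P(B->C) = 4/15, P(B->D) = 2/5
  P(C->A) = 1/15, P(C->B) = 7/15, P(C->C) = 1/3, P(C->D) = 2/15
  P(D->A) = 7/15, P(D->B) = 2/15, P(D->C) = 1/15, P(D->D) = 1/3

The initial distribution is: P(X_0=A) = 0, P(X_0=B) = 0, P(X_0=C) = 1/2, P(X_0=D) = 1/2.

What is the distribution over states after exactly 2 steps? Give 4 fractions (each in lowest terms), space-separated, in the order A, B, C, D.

Propagating the distribution step by step (d_{t+1} = d_t * P):
d_0 = (A=0, B=0, C=1/2, D=1/2)
  d_1[A] = 0*1/5 + 0*2/15 + 1/2*1/15 + 1/2*7/15 = 4/15
  d_1[B] = 0*4/15 + 0*1/5 + 1/2*7/15 + 1/2*2/15 = 3/10
  d_1[C] = 0*7/15 + 0*4/15 + 1/2*1/3 + 1/2*1/15 = 1/5
  d_1[D] = 0*1/15 + 0*2/5 + 1/2*2/15 + 1/2*1/3 = 7/30
d_1 = (A=4/15, B=3/10, C=1/5, D=7/30)
  d_2[A] = 4/15*1/5 + 3/10*2/15 + 1/5*1/15 + 7/30*7/15 = 97/450
  d_2[B] = 4/15*4/15 + 3/10*1/5 + 1/5*7/15 + 7/30*2/15 = 23/90
  d_2[C] = 4/15*7/15 + 3/10*4/15 + 1/5*1/3 + 7/30*1/15 = 43/150
  d_2[D] = 4/15*1/15 + 3/10*2/5 + 1/5*2/15 + 7/30*1/3 = 109/450
d_2 = (A=97/450, B=23/90, C=43/150, D=109/450)

Answer: 97/450 23/90 43/150 109/450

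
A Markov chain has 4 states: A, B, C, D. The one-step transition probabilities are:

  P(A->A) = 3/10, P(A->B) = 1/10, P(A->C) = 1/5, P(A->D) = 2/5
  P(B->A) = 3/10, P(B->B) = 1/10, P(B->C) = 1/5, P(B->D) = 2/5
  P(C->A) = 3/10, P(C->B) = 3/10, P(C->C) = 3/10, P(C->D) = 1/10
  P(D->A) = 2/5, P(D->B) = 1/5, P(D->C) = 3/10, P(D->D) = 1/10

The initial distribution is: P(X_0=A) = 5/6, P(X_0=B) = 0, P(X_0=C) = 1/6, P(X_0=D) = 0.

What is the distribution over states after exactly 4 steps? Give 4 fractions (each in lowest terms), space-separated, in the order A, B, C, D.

Propagating the distribution step by step (d_{t+1} = d_t * P):
d_0 = (A=5/6, B=0, C=1/6, D=0)
  d_1[A] = 5/6*3/10 + 0*3/10 + 1/6*3/10 + 0*2/5 = 3/10
  d_1[B] = 5/6*1/10 + 0*1/10 + 1/6*3/10 + 0*1/5 = 2/15
  d_1[C] = 5/6*1/5 + 0*1/5 + 1/6*3/10 + 0*3/10 = 13/60
  d_1[D] = 5/6*2/5 + 0*2/5 + 1/6*1/10 + 0*1/10 = 7/20
d_1 = (A=3/10, B=2/15, C=13/60, D=7/20)
  d_2[A] = 3/10*3/10 + 2/15*3/10 + 13/60*3/10 + 7/20*2/5 = 67/200
  d_2[B] = 3/10*1/10 + 2/15*1/10 + 13/60*3/10 + 7/20*1/5 = 107/600
  d_2[C] = 3/10*1/5 + 2/15*1/5 + 13/60*3/10 + 7/20*3/10 = 77/300
  d_2[D] = 3/10*2/5 + 2/15*2/5 + 13/60*1/10 + 7/20*1/10 = 23/100
d_2 = (A=67/200, B=107/600, C=77/300, D=23/100)
  d_3[A] = 67/200*3/10 + 107/600*3/10 + 77/300*3/10 + 23/100*2/5 = 323/1000
  d_3[B] = 67/200*1/10 + 107/600*1/10 + 77/300*3/10 + 23/100*1/5 = 523/3000
  d_3[C] = 67/200*1/5 + 107/600*1/5 + 77/300*3/10 + 23/100*3/10 = 373/1500
  d_3[D] = 67/200*2/5 + 107/600*2/5 + 77/300*1/10 + 23/100*1/10 = 127/500
d_3 = (A=323/1000, B=523/3000, C=373/1500, D=127/500)
  d_4[A] = 323/1000*3/10 + 523/3000*3/10 + 373/1500*3/10 + 127/500*2/5 = 1627/5000
  d_4[B] = 323/1000*1/10 + 523/3000*1/10 + 373/1500*3/10 + 127/500*1/5 = 2627/15000
  d_4[C] = 323/1000*1/5 + 523/3000*1/5 + 373/1500*3/10 + 127/500*3/10 = 1877/7500
  d_4[D] = 323/1000*2/5 + 523/3000*2/5 + 373/1500*1/10 + 127/500*1/10 = 623/2500
d_4 = (A=1627/5000, B=2627/15000, C=1877/7500, D=623/2500)

Answer: 1627/5000 2627/15000 1877/7500 623/2500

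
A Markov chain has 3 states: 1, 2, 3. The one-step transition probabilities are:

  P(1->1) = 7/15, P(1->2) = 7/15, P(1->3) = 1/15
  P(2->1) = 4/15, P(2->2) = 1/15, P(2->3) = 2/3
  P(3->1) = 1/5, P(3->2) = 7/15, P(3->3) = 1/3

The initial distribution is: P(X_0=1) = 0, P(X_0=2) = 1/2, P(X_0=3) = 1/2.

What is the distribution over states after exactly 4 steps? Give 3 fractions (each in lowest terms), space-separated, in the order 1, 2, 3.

Propagating the distribution step by step (d_{t+1} = d_t * P):
d_0 = (1=0, 2=1/2, 3=1/2)
  d_1[1] = 0*7/15 + 1/2*4/15 + 1/2*1/5 = 7/30
  d_1[2] = 0*7/15 + 1/2*1/15 + 1/2*7/15 = 4/15
  d_1[3] = 0*1/15 + 1/2*2/3 + 1/2*1/3 = 1/2
d_1 = (1=7/30, 2=4/15, 3=1/2)
  d_2[1] = 7/30*7/15 + 4/15*4/15 + 1/2*1/5 = 7/25
  d_2[2] = 7/30*7/15 + 4/15*1/15 + 1/2*7/15 = 9/25
  d_2[3] = 7/30*1/15 + 4/15*2/3 + 1/2*1/3 = 9/25
d_2 = (1=7/25, 2=9/25, 3=9/25)
  d_3[1] = 7/25*7/15 + 9/25*4/15 + 9/25*1/5 = 112/375
  d_3[2] = 7/25*7/15 + 9/25*1/15 + 9/25*7/15 = 121/375
  d_3[3] = 7/25*1/15 + 9/25*2/3 + 9/25*1/3 = 142/375
d_3 = (1=112/375, 2=121/375, 3=142/375)
  d_4[1] = 112/375*7/15 + 121/375*4/15 + 142/375*1/5 = 1694/5625
  d_4[2] = 112/375*7/15 + 121/375*1/15 + 142/375*7/15 = 211/625
  d_4[3] = 112/375*1/15 + 121/375*2/3 + 142/375*1/3 = 2032/5625
d_4 = (1=1694/5625, 2=211/625, 3=2032/5625)

Answer: 1694/5625 211/625 2032/5625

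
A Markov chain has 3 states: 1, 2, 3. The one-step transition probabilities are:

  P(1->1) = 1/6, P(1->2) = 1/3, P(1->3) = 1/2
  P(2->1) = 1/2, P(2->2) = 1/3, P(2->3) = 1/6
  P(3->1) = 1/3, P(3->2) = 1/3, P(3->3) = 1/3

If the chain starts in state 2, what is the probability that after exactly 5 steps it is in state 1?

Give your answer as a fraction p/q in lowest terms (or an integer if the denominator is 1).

Computing P^5 by repeated multiplication:
P^1 =
  1: [1/6, 1/3, 1/2]
  2: [1/2, 1/3, 1/6]
  3: [1/3, 1/3, 1/3]
P^2 =
  1: [13/36, 1/3, 11/36]
  2: [11/36, 1/3, 13/36]
  3: [1/3, 1/3, 1/3]
P^3 =
  1: [71/216, 1/3, 73/216]
  2: [73/216, 1/3, 71/216]
  3: [1/3, 1/3, 1/3]
P^4 =
  1: [433/1296, 1/3, 431/1296]
  2: [431/1296, 1/3, 433/1296]
  3: [1/3, 1/3, 1/3]
P^5 =
  1: [2591/7776, 1/3, 2593/7776]
  2: [2593/7776, 1/3, 2591/7776]
  3: [1/3, 1/3, 1/3]

(P^5)[2 -> 1] = 2593/7776

Answer: 2593/7776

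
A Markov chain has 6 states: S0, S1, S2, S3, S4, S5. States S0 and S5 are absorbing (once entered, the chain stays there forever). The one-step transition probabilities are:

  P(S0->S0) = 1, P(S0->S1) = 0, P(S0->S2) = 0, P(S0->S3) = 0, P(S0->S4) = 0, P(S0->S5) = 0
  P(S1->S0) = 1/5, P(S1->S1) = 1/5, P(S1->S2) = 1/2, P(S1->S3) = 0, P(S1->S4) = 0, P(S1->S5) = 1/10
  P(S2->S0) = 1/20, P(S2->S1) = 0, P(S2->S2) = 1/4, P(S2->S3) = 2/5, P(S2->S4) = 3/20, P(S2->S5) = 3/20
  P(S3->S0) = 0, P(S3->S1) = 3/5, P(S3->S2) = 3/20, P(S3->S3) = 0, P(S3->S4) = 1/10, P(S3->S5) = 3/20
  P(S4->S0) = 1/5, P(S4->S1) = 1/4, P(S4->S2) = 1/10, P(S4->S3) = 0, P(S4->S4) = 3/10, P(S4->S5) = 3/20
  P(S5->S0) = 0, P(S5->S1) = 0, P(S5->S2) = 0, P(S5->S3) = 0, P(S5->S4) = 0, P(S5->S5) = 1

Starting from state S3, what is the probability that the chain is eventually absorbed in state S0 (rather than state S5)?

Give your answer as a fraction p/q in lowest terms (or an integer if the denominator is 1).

Answer: 2128/5269

Derivation:
Let a_i = P(absorbed in S0 | start in state i).
Boundary conditions: a_S0 = 1, a_S5 = 0.
For each transient state i, a_i = sum_j P(i->j) * a_j:
  a_S1 = 1/5*a_S0 + 1/5*a_S1 + 1/2*a_S2 + 0*a_S3 + 0*a_S4 + 1/10*a_S5
  a_S2 = 1/20*a_S0 + 0*a_S1 + 1/4*a_S2 + 2/5*a_S3 + 3/20*a_S4 + 3/20*a_S5
  a_S3 = 0*a_S0 + 3/5*a_S1 + 3/20*a_S2 + 0*a_S3 + 1/10*a_S4 + 3/20*a_S5
  a_S4 = 1/5*a_S0 + 1/4*a_S1 + 1/10*a_S2 + 0*a_S3 + 3/10*a_S4 + 3/20*a_S5

Substituting a_S0 = 1 and a_S5 = 0, rearrange to (I - Q) a = r where r[i] = P(i -> S0):
  [4/5, -1/2, 0, 0] . (a_S1, a_S2, a_S3, a_S4) = 1/5
  [0, 3/4, -2/5, -3/20] . (a_S1, a_S2, a_S3, a_S4) = 1/20
  [-3/5, -3/20, 1, -1/10] . (a_S1, a_S2, a_S3, a_S4) = 0
  [-1/4, -1/10, 0, 7/10] . (a_S1, a_S2, a_S3, a_S4) = 1/5

Solving yields:
  a_S1 = 2586/5269
  a_S2 = 2030/5269
  a_S3 = 2128/5269
  a_S4 = 2719/5269

Starting state is S3, so the absorption probability is a_S3 = 2128/5269.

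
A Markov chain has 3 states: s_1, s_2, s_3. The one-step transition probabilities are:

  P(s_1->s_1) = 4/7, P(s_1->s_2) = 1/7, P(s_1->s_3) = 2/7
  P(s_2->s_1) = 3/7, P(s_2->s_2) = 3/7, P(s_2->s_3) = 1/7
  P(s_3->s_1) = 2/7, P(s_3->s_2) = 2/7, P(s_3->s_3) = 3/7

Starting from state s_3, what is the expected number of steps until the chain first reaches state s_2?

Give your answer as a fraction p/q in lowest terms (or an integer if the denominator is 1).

Let h_i = expected steps to first reach s_2 from state i.
Boundary: h_s_2 = 0.
First-step equations for the other states:
  h_s_1 = 1 + 4/7*h_s_1 + 1/7*h_s_2 + 2/7*h_s_3
  h_s_3 = 1 + 2/7*h_s_1 + 2/7*h_s_2 + 3/7*h_s_3

Substituting h_s_2 = 0 and rearranging gives the linear system (I - Q) h = 1:
  [3/7, -2/7] . (h_s_1, h_s_3) = 1
  [-2/7, 4/7] . (h_s_1, h_s_3) = 1

Solving yields:
  h_s_1 = 21/4
  h_s_3 = 35/8

Starting state is s_3, so the expected hitting time is h_s_3 = 35/8.

Answer: 35/8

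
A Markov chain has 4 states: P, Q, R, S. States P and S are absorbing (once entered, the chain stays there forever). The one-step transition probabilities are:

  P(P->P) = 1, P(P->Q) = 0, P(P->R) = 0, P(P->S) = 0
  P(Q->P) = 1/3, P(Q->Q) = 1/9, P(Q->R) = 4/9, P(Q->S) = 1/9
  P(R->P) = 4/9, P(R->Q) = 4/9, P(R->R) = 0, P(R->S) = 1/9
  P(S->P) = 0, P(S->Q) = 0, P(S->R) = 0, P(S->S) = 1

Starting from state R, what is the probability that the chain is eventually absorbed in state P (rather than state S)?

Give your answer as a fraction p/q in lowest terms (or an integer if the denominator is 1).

Let a_i = P(absorbed in P | start in state i).
Boundary conditions: a_P = 1, a_S = 0.
For each transient state i, a_i = sum_j P(i->j) * a_j:
  a_Q = 1/3*a_P + 1/9*a_Q + 4/9*a_R + 1/9*a_S
  a_R = 4/9*a_P + 4/9*a_Q + 0*a_R + 1/9*a_S

Substituting a_P = 1 and a_S = 0, rearrange to (I - Q) a = r where r[i] = P(i -> P):
  [8/9, -4/9] . (a_Q, a_R) = 1/3
  [-4/9, 1] . (a_Q, a_R) = 4/9

Solving yields:
  a_Q = 43/56
  a_R = 11/14

Starting state is R, so the absorption probability is a_R = 11/14.

Answer: 11/14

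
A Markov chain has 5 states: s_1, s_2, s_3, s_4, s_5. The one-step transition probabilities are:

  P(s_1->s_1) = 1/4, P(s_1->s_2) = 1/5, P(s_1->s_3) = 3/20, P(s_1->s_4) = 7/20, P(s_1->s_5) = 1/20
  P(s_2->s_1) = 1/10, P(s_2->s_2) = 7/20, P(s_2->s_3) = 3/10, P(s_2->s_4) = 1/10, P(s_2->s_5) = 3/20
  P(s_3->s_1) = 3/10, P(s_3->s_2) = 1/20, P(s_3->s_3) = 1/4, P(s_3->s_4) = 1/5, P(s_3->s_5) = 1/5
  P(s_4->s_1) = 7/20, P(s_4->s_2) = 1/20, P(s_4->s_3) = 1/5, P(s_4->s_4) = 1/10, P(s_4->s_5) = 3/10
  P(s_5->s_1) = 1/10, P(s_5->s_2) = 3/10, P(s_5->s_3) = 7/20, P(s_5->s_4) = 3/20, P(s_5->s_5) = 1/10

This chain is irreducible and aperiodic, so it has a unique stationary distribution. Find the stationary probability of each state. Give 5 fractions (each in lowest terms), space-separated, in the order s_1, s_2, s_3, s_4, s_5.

The stationary distribution satisfies pi = pi * P, i.e.:
  pi_s_1 = 1/4*pi_s_1 + 1/10*pi_s_2 + 3/10*pi_s_3 + 7/20*pi_s_4 + 1/10*pi_s_5
  pi_s_2 = 1/5*pi_s_1 + 7/20*pi_s_2 + 1/20*pi_s_3 + 1/20*pi_s_4 + 3/10*pi_s_5
  pi_s_3 = 3/20*pi_s_1 + 3/10*pi_s_2 + 1/4*pi_s_3 + 1/5*pi_s_4 + 7/20*pi_s_5
  pi_s_4 = 7/20*pi_s_1 + 1/10*pi_s_2 + 1/5*pi_s_3 + 1/10*pi_s_4 + 3/20*pi_s_5
  pi_s_5 = 1/20*pi_s_1 + 3/20*pi_s_2 + 1/5*pi_s_3 + 3/10*pi_s_4 + 1/10*pi_s_5
with normalization: pi_s_1 + pi_s_2 + pi_s_3 + pi_s_4 + pi_s_5 = 1.

Using the first 4 balance equations plus normalization, the linear system A*pi = b is:
  [-3/4, 1/10, 3/10, 7/20, 1/10] . pi = 0
  [1/5, -13/20, 1/20, 1/20, 3/10] . pi = 0
  [3/20, 3/10, -3/4, 1/5, 7/20] . pi = 0
  [7/20, 1/10, 1/5, -9/10, 3/20] . pi = 0
  [1, 1, 1, 1, 1] . pi = 1

Solving yields:
  pi_s_1 = 33581/145692
  pi_s_2 = 8635/48564
  pi_s_3 = 929/3834
  pi_s_4 = 3073/16188
  pi_s_5 = 861/5396

Verification (pi * P):
  33581/145692*1/4 + 8635/48564*1/10 + 929/3834*3/10 + 3073/16188*7/20 + 861/5396*1/10 = 33581/145692 = pi_s_1  (ok)
  33581/145692*1/5 + 8635/48564*7/20 + 929/3834*1/20 + 3073/16188*1/20 + 861/5396*3/10 = 8635/48564 = pi_s_2  (ok)
  33581/145692*3/20 + 8635/48564*3/10 + 929/3834*1/4 + 3073/16188*1/5 + 861/5396*7/20 = 929/3834 = pi_s_3  (ok)
  33581/145692*7/20 + 8635/48564*1/10 + 929/3834*1/5 + 3073/16188*1/10 + 861/5396*3/20 = 3073/16188 = pi_s_4  (ok)
  33581/145692*1/20 + 8635/48564*3/20 + 929/3834*1/5 + 3073/16188*3/10 + 861/5396*1/10 = 861/5396 = pi_s_5  (ok)

Answer: 33581/145692 8635/48564 929/3834 3073/16188 861/5396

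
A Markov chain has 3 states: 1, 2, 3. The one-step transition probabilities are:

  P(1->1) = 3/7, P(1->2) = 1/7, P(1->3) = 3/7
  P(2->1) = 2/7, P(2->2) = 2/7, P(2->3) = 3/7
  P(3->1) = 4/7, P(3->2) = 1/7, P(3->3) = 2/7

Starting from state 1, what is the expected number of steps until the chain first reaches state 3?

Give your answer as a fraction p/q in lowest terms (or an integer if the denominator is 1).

Let h_i = expected steps to first reach 3 from state i.
Boundary: h_3 = 0.
First-step equations for the other states:
  h_1 = 1 + 3/7*h_1 + 1/7*h_2 + 3/7*h_3
  h_2 = 1 + 2/7*h_1 + 2/7*h_2 + 3/7*h_3

Substituting h_3 = 0 and rearranging gives the linear system (I - Q) h = 1:
  [4/7, -1/7] . (h_1, h_2) = 1
  [-2/7, 5/7] . (h_1, h_2) = 1

Solving yields:
  h_1 = 7/3
  h_2 = 7/3

Starting state is 1, so the expected hitting time is h_1 = 7/3.

Answer: 7/3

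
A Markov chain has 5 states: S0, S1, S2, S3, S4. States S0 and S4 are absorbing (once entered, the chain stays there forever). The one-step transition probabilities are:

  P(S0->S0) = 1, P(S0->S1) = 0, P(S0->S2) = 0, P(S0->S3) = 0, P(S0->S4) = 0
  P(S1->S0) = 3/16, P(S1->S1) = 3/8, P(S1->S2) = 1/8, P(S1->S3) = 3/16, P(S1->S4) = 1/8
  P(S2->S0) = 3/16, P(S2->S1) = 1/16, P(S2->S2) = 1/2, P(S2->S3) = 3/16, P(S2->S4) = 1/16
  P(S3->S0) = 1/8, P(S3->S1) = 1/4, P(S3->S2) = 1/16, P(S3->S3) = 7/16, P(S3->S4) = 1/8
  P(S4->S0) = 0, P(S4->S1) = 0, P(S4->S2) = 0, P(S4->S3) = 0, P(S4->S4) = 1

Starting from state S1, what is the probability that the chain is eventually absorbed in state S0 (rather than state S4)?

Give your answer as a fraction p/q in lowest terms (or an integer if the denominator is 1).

Let a_i = P(absorbed in S0 | start in state i).
Boundary conditions: a_S0 = 1, a_S4 = 0.
For each transient state i, a_i = sum_j P(i->j) * a_j:
  a_S1 = 3/16*a_S0 + 3/8*a_S1 + 1/8*a_S2 + 3/16*a_S3 + 1/8*a_S4
  a_S2 = 3/16*a_S0 + 1/16*a_S1 + 1/2*a_S2 + 3/16*a_S3 + 1/16*a_S4
  a_S3 = 1/8*a_S0 + 1/4*a_S1 + 1/16*a_S2 + 7/16*a_S3 + 1/8*a_S4

Substituting a_S0 = 1 and a_S4 = 0, rearrange to (I - Q) a = r where r[i] = P(i -> S0):
  [5/8, -1/8, -3/16] . (a_S1, a_S2, a_S3) = 3/16
  [-1/16, 1/2, -3/16] . (a_S1, a_S2, a_S3) = 3/16
  [-1/4, -1/16, 9/16] . (a_S1, a_S2, a_S3) = 1/8

Solving yields:
  a_S1 = 110/183
  a_S2 = 121/183
  a_S3 = 103/183

Starting state is S1, so the absorption probability is a_S1 = 110/183.

Answer: 110/183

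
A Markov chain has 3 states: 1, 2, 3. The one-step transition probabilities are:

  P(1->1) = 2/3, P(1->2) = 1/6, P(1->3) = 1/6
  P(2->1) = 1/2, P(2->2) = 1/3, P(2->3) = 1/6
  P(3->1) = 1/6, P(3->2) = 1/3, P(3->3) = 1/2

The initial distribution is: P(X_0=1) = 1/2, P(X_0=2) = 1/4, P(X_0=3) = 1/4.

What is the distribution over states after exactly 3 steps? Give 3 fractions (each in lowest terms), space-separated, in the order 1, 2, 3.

Propagating the distribution step by step (d_{t+1} = d_t * P):
d_0 = (1=1/2, 2=1/4, 3=1/4)
  d_1[1] = 1/2*2/3 + 1/4*1/2 + 1/4*1/6 = 1/2
  d_1[2] = 1/2*1/6 + 1/4*1/3 + 1/4*1/3 = 1/4
  d_1[3] = 1/2*1/6 + 1/4*1/6 + 1/4*1/2 = 1/4
d_1 = (1=1/2, 2=1/4, 3=1/4)
  d_2[1] = 1/2*2/3 + 1/4*1/2 + 1/4*1/6 = 1/2
  d_2[2] = 1/2*1/6 + 1/4*1/3 + 1/4*1/3 = 1/4
  d_2[3] = 1/2*1/6 + 1/4*1/6 + 1/4*1/2 = 1/4
d_2 = (1=1/2, 2=1/4, 3=1/4)
  d_3[1] = 1/2*2/3 + 1/4*1/2 + 1/4*1/6 = 1/2
  d_3[2] = 1/2*1/6 + 1/4*1/3 + 1/4*1/3 = 1/4
  d_3[3] = 1/2*1/6 + 1/4*1/6 + 1/4*1/2 = 1/4
d_3 = (1=1/2, 2=1/4, 3=1/4)

Answer: 1/2 1/4 1/4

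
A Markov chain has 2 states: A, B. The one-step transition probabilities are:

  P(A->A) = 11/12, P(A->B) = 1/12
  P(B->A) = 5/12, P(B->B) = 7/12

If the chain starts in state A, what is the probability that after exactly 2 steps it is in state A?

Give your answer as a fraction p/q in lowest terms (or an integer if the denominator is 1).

Answer: 7/8

Derivation:
Computing P^2 by repeated multiplication:
P^1 =
  A: [11/12, 1/12]
  B: [5/12, 7/12]
P^2 =
  A: [7/8, 1/8]
  B: [5/8, 3/8]

(P^2)[A -> A] = 7/8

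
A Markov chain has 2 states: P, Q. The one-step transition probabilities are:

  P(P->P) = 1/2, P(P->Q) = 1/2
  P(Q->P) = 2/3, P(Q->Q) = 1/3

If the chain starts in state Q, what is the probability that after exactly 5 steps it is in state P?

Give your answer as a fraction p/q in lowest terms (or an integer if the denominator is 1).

Answer: 1111/1944

Derivation:
Computing P^5 by repeated multiplication:
P^1 =
  P: [1/2, 1/2]
  Q: [2/3, 1/3]
P^2 =
  P: [7/12, 5/12]
  Q: [5/9, 4/9]
P^3 =
  P: [41/72, 31/72]
  Q: [31/54, 23/54]
P^4 =
  P: [247/432, 185/432]
  Q: [185/324, 139/324]
P^5 =
  P: [1481/2592, 1111/2592]
  Q: [1111/1944, 833/1944]

(P^5)[Q -> P] = 1111/1944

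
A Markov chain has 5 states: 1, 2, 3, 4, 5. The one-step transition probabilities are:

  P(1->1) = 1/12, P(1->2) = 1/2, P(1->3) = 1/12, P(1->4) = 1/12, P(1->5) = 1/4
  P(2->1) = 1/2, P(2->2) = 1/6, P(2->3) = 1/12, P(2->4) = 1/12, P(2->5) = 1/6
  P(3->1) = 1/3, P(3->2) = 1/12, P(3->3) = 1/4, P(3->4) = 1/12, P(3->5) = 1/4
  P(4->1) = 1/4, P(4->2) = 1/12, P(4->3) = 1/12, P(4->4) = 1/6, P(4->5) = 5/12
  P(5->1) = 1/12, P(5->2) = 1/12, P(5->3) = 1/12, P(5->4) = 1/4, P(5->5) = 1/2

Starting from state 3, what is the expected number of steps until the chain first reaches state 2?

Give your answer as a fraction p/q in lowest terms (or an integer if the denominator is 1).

Let h_i = expected steps to first reach 2 from state i.
Boundary: h_2 = 0.
First-step equations for the other states:
  h_1 = 1 + 1/12*h_1 + 1/2*h_2 + 1/12*h_3 + 1/12*h_4 + 1/4*h_5
  h_3 = 1 + 1/3*h_1 + 1/12*h_2 + 1/4*h_3 + 1/12*h_4 + 1/4*h_5
  h_4 = 1 + 1/4*h_1 + 1/12*h_2 + 1/12*h_3 + 1/6*h_4 + 5/12*h_5
  h_5 = 1 + 1/12*h_1 + 1/12*h_2 + 1/12*h_3 + 1/4*h_4 + 1/2*h_5

Substituting h_2 = 0 and rearranging gives the linear system (I - Q) h = 1:
  [11/12, -1/12, -1/12, -1/4] . (h_1, h_3, h_4, h_5) = 1
  [-1/3, 3/4, -1/12, -1/4] . (h_1, h_3, h_4, h_5) = 1
  [-1/4, -1/12, 5/6, -5/12] . (h_1, h_3, h_4, h_5) = 1
  [-1/12, -1/12, -1/4, 1/2] . (h_1, h_3, h_4, h_5) = 1

Solving yields:
  h_1 = 456/109
  h_3 = 684/109
  h_4 = 720/109
  h_5 = 768/109

Starting state is 3, so the expected hitting time is h_3 = 684/109.

Answer: 684/109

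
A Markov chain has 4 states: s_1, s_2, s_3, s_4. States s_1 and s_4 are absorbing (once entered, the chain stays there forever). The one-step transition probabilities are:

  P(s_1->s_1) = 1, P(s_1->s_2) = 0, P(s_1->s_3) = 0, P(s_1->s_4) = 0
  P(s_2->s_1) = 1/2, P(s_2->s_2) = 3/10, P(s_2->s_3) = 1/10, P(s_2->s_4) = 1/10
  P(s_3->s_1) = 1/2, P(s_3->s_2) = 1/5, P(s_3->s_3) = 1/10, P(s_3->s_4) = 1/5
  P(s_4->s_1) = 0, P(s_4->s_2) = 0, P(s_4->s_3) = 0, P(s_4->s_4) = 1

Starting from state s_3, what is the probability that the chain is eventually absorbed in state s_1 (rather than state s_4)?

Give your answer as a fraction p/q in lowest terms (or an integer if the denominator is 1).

Answer: 45/61

Derivation:
Let a_i = P(absorbed in s_1 | start in state i).
Boundary conditions: a_s_1 = 1, a_s_4 = 0.
For each transient state i, a_i = sum_j P(i->j) * a_j:
  a_s_2 = 1/2*a_s_1 + 3/10*a_s_2 + 1/10*a_s_3 + 1/10*a_s_4
  a_s_3 = 1/2*a_s_1 + 1/5*a_s_2 + 1/10*a_s_3 + 1/5*a_s_4

Substituting a_s_1 = 1 and a_s_4 = 0, rearrange to (I - Q) a = r where r[i] = P(i -> s_1):
  [7/10, -1/10] . (a_s_2, a_s_3) = 1/2
  [-1/5, 9/10] . (a_s_2, a_s_3) = 1/2

Solving yields:
  a_s_2 = 50/61
  a_s_3 = 45/61

Starting state is s_3, so the absorption probability is a_s_3 = 45/61.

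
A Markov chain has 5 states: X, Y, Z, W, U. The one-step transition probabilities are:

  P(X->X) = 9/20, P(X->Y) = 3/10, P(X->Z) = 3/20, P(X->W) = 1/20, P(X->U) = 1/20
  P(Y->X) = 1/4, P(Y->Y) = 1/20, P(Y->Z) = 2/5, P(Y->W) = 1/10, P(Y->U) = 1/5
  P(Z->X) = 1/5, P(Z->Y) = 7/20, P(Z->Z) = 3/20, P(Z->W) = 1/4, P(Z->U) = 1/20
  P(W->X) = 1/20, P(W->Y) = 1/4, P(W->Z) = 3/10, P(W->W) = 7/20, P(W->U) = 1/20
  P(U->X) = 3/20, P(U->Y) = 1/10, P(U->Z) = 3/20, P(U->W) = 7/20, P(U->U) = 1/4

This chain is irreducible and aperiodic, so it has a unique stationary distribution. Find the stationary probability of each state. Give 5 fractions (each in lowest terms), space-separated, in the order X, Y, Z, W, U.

Answer: 12932/55097 12381/55097 13011/55097 11008/55097 5765/55097

Derivation:
The stationary distribution satisfies pi = pi * P, i.e.:
  pi_X = 9/20*pi_X + 1/4*pi_Y + 1/5*pi_Z + 1/20*pi_W + 3/20*pi_U
  pi_Y = 3/10*pi_X + 1/20*pi_Y + 7/20*pi_Z + 1/4*pi_W + 1/10*pi_U
  pi_Z = 3/20*pi_X + 2/5*pi_Y + 3/20*pi_Z + 3/10*pi_W + 3/20*pi_U
  pi_W = 1/20*pi_X + 1/10*pi_Y + 1/4*pi_Z + 7/20*pi_W + 7/20*pi_U
  pi_U = 1/20*pi_X + 1/5*pi_Y + 1/20*pi_Z + 1/20*pi_W + 1/4*pi_U
with normalization: pi_X + pi_Y + pi_Z + pi_W + pi_U = 1.

Using the first 4 balance equations plus normalization, the linear system A*pi = b is:
  [-11/20, 1/4, 1/5, 1/20, 3/20] . pi = 0
  [3/10, -19/20, 7/20, 1/4, 1/10] . pi = 0
  [3/20, 2/5, -17/20, 3/10, 3/20] . pi = 0
  [1/20, 1/10, 1/4, -13/20, 7/20] . pi = 0
  [1, 1, 1, 1, 1] . pi = 1

Solving yields:
  pi_X = 12932/55097
  pi_Y = 12381/55097
  pi_Z = 13011/55097
  pi_W = 11008/55097
  pi_U = 5765/55097

Verification (pi * P):
  12932/55097*9/20 + 12381/55097*1/4 + 13011/55097*1/5 + 11008/55097*1/20 + 5765/55097*3/20 = 12932/55097 = pi_X  (ok)
  12932/55097*3/10 + 12381/55097*1/20 + 13011/55097*7/20 + 11008/55097*1/4 + 5765/55097*1/10 = 12381/55097 = pi_Y  (ok)
  12932/55097*3/20 + 12381/55097*2/5 + 13011/55097*3/20 + 11008/55097*3/10 + 5765/55097*3/20 = 13011/55097 = pi_Z  (ok)
  12932/55097*1/20 + 12381/55097*1/10 + 13011/55097*1/4 + 11008/55097*7/20 + 5765/55097*7/20 = 11008/55097 = pi_W  (ok)
  12932/55097*1/20 + 12381/55097*1/5 + 13011/55097*1/20 + 11008/55097*1/20 + 5765/55097*1/4 = 5765/55097 = pi_U  (ok)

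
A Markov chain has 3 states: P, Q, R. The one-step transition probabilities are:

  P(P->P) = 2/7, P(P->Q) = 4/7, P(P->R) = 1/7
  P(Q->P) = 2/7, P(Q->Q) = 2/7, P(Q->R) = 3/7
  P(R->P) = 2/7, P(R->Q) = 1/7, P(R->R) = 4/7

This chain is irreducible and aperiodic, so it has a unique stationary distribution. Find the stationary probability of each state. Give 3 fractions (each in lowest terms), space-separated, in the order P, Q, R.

The stationary distribution satisfies pi = pi * P, i.e.:
  pi_P = 2/7*pi_P + 2/7*pi_Q + 2/7*pi_R
  pi_Q = 4/7*pi_P + 2/7*pi_Q + 1/7*pi_R
  pi_R = 1/7*pi_P + 3/7*pi_Q + 4/7*pi_R
with normalization: pi_P + pi_Q + pi_R = 1.

Using the first 2 balance equations plus normalization, the linear system A*pi = b is:
  [-5/7, 2/7, 2/7] . pi = 0
  [4/7, -5/7, 1/7] . pi = 0
  [1, 1, 1] . pi = 1

Solving yields:
  pi_P = 2/7
  pi_Q = 13/42
  pi_R = 17/42

Verification (pi * P):
  2/7*2/7 + 13/42*2/7 + 17/42*2/7 = 2/7 = pi_P  (ok)
  2/7*4/7 + 13/42*2/7 + 17/42*1/7 = 13/42 = pi_Q  (ok)
  2/7*1/7 + 13/42*3/7 + 17/42*4/7 = 17/42 = pi_R  (ok)

Answer: 2/7 13/42 17/42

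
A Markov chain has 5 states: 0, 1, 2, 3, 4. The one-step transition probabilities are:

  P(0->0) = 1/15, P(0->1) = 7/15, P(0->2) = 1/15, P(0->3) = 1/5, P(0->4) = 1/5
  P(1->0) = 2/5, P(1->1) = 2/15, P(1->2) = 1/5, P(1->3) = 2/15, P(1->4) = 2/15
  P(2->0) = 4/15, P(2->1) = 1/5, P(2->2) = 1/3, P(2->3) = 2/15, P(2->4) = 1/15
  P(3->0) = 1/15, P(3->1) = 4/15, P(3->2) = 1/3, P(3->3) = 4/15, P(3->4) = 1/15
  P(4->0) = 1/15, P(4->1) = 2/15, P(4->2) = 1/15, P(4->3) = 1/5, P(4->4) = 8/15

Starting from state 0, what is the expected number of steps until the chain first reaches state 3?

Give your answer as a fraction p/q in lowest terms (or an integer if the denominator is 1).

Answer: 6615/1147

Derivation:
Let h_i = expected steps to first reach 3 from state i.
Boundary: h_3 = 0.
First-step equations for the other states:
  h_0 = 1 + 1/15*h_0 + 7/15*h_1 + 1/15*h_2 + 1/5*h_3 + 1/5*h_4
  h_1 = 1 + 2/5*h_0 + 2/15*h_1 + 1/5*h_2 + 2/15*h_3 + 2/15*h_4
  h_2 = 1 + 4/15*h_0 + 1/5*h_1 + 1/3*h_2 + 2/15*h_3 + 1/15*h_4
  h_4 = 1 + 1/15*h_0 + 2/15*h_1 + 1/15*h_2 + 1/5*h_3 + 8/15*h_4

Substituting h_3 = 0 and rearranging gives the linear system (I - Q) h = 1:
  [14/15, -7/15, -1/15, -1/5] . (h_0, h_1, h_2, h_4) = 1
  [-2/5, 13/15, -1/5, -2/15] . (h_0, h_1, h_2, h_4) = 1
  [-4/15, -1/5, 2/3, -1/15] . (h_0, h_1, h_2, h_4) = 1
  [-1/15, -2/15, -1/15, 7/15] . (h_0, h_1, h_2, h_4) = 1

Solving yields:
  h_0 = 6615/1147
  h_1 = 7005/1147
  h_2 = 7110/1147
  h_4 = 6420/1147

Starting state is 0, so the expected hitting time is h_0 = 6615/1147.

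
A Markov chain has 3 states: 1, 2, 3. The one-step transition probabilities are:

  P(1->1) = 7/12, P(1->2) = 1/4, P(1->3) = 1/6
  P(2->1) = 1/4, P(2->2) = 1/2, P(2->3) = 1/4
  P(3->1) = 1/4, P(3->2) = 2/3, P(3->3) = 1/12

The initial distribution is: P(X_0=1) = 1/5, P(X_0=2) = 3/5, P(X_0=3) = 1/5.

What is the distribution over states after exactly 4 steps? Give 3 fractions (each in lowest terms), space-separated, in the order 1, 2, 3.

Propagating the distribution step by step (d_{t+1} = d_t * P):
d_0 = (1=1/5, 2=3/5, 3=1/5)
  d_1[1] = 1/5*7/12 + 3/5*1/4 + 1/5*1/4 = 19/60
  d_1[2] = 1/5*1/4 + 3/5*1/2 + 1/5*2/3 = 29/60
  d_1[3] = 1/5*1/6 + 3/5*1/4 + 1/5*1/12 = 1/5
d_1 = (1=19/60, 2=29/60, 3=1/5)
  d_2[1] = 19/60*7/12 + 29/60*1/4 + 1/5*1/4 = 16/45
  d_2[2] = 19/60*1/4 + 29/60*1/2 + 1/5*2/3 = 109/240
  d_2[3] = 19/60*1/6 + 29/60*1/4 + 1/5*1/12 = 137/720
d_2 = (1=16/45, 2=109/240, 3=137/720)
  d_3[1] = 16/45*7/12 + 109/240*1/4 + 137/720*1/4 = 199/540
  d_3[2] = 16/45*1/4 + 109/240*1/2 + 137/720*2/3 = 1913/4320
  d_3[3] = 16/45*1/6 + 109/240*1/4 + 137/720*1/12 = 163/864
d_3 = (1=199/540, 2=1913/4320, 3=163/864)
  d_4[1] = 199/540*7/12 + 1913/4320*1/4 + 163/864*1/4 = 151/405
  d_4[2] = 199/540*1/4 + 1913/4320*1/2 + 163/864*2/3 = 11387/25920
  d_4[3] = 199/540*1/6 + 1913/4320*1/4 + 163/864*1/12 = 541/2880
d_4 = (1=151/405, 2=11387/25920, 3=541/2880)

Answer: 151/405 11387/25920 541/2880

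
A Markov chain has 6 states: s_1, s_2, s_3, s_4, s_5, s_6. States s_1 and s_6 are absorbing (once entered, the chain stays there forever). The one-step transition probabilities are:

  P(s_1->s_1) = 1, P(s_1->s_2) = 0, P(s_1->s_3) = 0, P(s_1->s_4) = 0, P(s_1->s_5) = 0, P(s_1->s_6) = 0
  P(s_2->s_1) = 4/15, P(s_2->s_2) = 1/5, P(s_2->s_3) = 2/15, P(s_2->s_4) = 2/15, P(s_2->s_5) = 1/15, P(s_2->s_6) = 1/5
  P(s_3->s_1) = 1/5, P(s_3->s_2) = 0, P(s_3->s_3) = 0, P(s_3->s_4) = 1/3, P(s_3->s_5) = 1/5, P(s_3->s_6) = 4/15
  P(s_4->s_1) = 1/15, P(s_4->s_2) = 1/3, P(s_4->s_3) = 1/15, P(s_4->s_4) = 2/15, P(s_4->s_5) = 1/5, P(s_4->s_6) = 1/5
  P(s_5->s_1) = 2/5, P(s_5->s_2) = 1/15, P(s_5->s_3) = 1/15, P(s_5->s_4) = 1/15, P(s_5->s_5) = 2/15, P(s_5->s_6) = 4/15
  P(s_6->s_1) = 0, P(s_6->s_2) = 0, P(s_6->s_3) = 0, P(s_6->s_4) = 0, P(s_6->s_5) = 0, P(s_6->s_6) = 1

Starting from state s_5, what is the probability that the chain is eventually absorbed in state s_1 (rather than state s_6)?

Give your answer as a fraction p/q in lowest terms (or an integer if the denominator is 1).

Let a_i = P(absorbed in s_1 | start in state i).
Boundary conditions: a_s_1 = 1, a_s_6 = 0.
For each transient state i, a_i = sum_j P(i->j) * a_j:
  a_s_2 = 4/15*a_s_1 + 1/5*a_s_2 + 2/15*a_s_3 + 2/15*a_s_4 + 1/15*a_s_5 + 1/5*a_s_6
  a_s_3 = 1/5*a_s_1 + 0*a_s_2 + 0*a_s_3 + 1/3*a_s_4 + 1/5*a_s_5 + 4/15*a_s_6
  a_s_4 = 1/15*a_s_1 + 1/3*a_s_2 + 1/15*a_s_3 + 2/15*a_s_4 + 1/5*a_s_5 + 1/5*a_s_6
  a_s_5 = 2/5*a_s_1 + 1/15*a_s_2 + 1/15*a_s_3 + 1/15*a_s_4 + 2/15*a_s_5 + 4/15*a_s_6

Substituting a_s_1 = 1 and a_s_6 = 0, rearrange to (I - Q) a = r where r[i] = P(i -> s_1):
  [4/5, -2/15, -2/15, -1/15] . (a_s_2, a_s_3, a_s_4, a_s_5) = 4/15
  [0, 1, -1/3, -1/5] . (a_s_2, a_s_3, a_s_4, a_s_5) = 1/5
  [-1/3, -1/15, 13/15, -1/5] . (a_s_2, a_s_3, a_s_4, a_s_5) = 1/15
  [-1/15, -1/15, -1/15, 13/15] . (a_s_2, a_s_3, a_s_4, a_s_5) = 2/5

Solving yields:
  a_s_2 = 6755/12661
  a_s_3 = 11765/25322
  a_s_4 = 11397/25322
  a_s_5 = 7254/12661

Starting state is s_5, so the absorption probability is a_s_5 = 7254/12661.

Answer: 7254/12661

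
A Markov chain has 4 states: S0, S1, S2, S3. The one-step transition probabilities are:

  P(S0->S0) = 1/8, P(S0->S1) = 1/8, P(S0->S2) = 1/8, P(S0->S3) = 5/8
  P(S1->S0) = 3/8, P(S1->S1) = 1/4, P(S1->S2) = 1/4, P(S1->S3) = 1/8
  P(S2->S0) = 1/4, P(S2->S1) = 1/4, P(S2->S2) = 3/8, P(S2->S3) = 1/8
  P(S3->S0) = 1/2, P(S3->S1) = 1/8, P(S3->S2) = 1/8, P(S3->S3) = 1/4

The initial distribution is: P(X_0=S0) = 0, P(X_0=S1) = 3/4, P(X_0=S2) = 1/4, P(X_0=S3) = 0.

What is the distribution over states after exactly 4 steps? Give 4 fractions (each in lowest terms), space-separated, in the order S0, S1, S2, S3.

Answer: 5031/16384 177/1024 3253/16384 1317/4096

Derivation:
Propagating the distribution step by step (d_{t+1} = d_t * P):
d_0 = (S0=0, S1=3/4, S2=1/4, S3=0)
  d_1[S0] = 0*1/8 + 3/4*3/8 + 1/4*1/4 + 0*1/2 = 11/32
  d_1[S1] = 0*1/8 + 3/4*1/4 + 1/4*1/4 + 0*1/8 = 1/4
  d_1[S2] = 0*1/8 + 3/4*1/4 + 1/4*3/8 + 0*1/8 = 9/32
  d_1[S3] = 0*5/8 + 3/4*1/8 + 1/4*1/8 + 0*1/4 = 1/8
d_1 = (S0=11/32, S1=1/4, S2=9/32, S3=1/8)
  d_2[S0] = 11/32*1/8 + 1/4*3/8 + 9/32*1/4 + 1/8*1/2 = 69/256
  d_2[S1] = 11/32*1/8 + 1/4*1/4 + 9/32*1/4 + 1/8*1/8 = 49/256
  d_2[S2] = 11/32*1/8 + 1/4*1/4 + 9/32*3/8 + 1/8*1/8 = 29/128
  d_2[S3] = 11/32*5/8 + 1/4*1/8 + 9/32*1/8 + 1/8*1/4 = 5/16
d_2 = (S0=69/256, S1=49/256, S2=29/128, S3=5/16)
  d_3[S0] = 69/256*1/8 + 49/256*3/8 + 29/128*1/4 + 5/16*1/2 = 163/512
  d_3[S1] = 69/256*1/8 + 49/256*1/4 + 29/128*1/4 + 5/16*1/8 = 363/2048
  d_3[S2] = 69/256*1/8 + 49/256*1/4 + 29/128*3/8 + 5/16*1/8 = 421/2048
  d_3[S3] = 69/256*5/8 + 49/256*1/8 + 29/128*1/8 + 5/16*1/4 = 153/512
d_3 = (S0=163/512, S1=363/2048, S2=421/2048, S3=153/512)
  d_4[S0] = 163/512*1/8 + 363/2048*3/8 + 421/2048*1/4 + 153/512*1/2 = 5031/16384
  d_4[S1] = 163/512*1/8 + 363/2048*1/4 + 421/2048*1/4 + 153/512*1/8 = 177/1024
  d_4[S2] = 163/512*1/8 + 363/2048*1/4 + 421/2048*3/8 + 153/512*1/8 = 3253/16384
  d_4[S3] = 163/512*5/8 + 363/2048*1/8 + 421/2048*1/8 + 153/512*1/4 = 1317/4096
d_4 = (S0=5031/16384, S1=177/1024, S2=3253/16384, S3=1317/4096)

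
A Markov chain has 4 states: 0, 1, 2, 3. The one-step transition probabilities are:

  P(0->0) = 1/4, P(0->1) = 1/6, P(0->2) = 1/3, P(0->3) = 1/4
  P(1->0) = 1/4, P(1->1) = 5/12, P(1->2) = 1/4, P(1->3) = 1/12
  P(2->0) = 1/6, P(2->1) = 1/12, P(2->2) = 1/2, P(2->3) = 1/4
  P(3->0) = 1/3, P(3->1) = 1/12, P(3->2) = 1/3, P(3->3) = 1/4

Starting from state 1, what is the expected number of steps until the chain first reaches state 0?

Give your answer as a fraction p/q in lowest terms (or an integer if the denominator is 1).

Let h_i = expected steps to first reach 0 from state i.
Boundary: h_0 = 0.
First-step equations for the other states:
  h_1 = 1 + 1/4*h_0 + 5/12*h_1 + 1/4*h_2 + 1/12*h_3
  h_2 = 1 + 1/6*h_0 + 1/12*h_1 + 1/2*h_2 + 1/4*h_3
  h_3 = 1 + 1/3*h_0 + 1/12*h_1 + 1/3*h_2 + 1/4*h_3

Substituting h_0 = 0 and rearranging gives the linear system (I - Q) h = 1:
  [7/12, -1/4, -1/12] . (h_1, h_2, h_3) = 1
  [-1/12, 1/2, -1/4] . (h_1, h_2, h_3) = 1
  [-1/12, -1/3, 3/4] . (h_1, h_2, h_3) = 1

Solving yields:
  h_1 = 132/31
  h_2 = 144/31
  h_3 = 120/31

Starting state is 1, so the expected hitting time is h_1 = 132/31.

Answer: 132/31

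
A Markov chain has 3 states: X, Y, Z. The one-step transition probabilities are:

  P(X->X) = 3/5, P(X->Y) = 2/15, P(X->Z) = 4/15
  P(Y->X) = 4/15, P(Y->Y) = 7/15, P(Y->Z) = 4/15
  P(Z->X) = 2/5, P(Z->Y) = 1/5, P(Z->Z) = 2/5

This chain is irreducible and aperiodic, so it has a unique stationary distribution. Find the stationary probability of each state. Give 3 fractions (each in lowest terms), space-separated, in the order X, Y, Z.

Answer: 6/13 3/13 4/13

Derivation:
The stationary distribution satisfies pi = pi * P, i.e.:
  pi_X = 3/5*pi_X + 4/15*pi_Y + 2/5*pi_Z
  pi_Y = 2/15*pi_X + 7/15*pi_Y + 1/5*pi_Z
  pi_Z = 4/15*pi_X + 4/15*pi_Y + 2/5*pi_Z
with normalization: pi_X + pi_Y + pi_Z = 1.

Using the first 2 balance equations plus normalization, the linear system A*pi = b is:
  [-2/5, 4/15, 2/5] . pi = 0
  [2/15, -8/15, 1/5] . pi = 0
  [1, 1, 1] . pi = 1

Solving yields:
  pi_X = 6/13
  pi_Y = 3/13
  pi_Z = 4/13

Verification (pi * P):
  6/13*3/5 + 3/13*4/15 + 4/13*2/5 = 6/13 = pi_X  (ok)
  6/13*2/15 + 3/13*7/15 + 4/13*1/5 = 3/13 = pi_Y  (ok)
  6/13*4/15 + 3/13*4/15 + 4/13*2/5 = 4/13 = pi_Z  (ok)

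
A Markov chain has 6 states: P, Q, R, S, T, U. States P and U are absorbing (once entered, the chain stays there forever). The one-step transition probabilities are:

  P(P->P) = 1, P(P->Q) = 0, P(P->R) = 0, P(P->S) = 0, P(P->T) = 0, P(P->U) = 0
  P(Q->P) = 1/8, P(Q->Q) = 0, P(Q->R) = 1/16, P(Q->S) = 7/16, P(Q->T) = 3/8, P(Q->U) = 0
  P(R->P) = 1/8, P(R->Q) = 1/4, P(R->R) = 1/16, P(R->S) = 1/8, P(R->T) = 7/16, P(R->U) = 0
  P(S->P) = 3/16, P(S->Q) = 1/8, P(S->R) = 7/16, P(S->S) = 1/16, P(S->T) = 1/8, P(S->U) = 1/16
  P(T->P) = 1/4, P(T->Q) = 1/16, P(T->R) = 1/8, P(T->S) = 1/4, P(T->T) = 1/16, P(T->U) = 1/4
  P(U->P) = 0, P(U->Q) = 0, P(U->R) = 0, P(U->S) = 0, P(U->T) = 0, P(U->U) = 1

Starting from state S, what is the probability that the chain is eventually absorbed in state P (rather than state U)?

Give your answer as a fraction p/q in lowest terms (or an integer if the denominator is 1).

Let a_i = P(absorbed in P | start in state i).
Boundary conditions: a_P = 1, a_U = 0.
For each transient state i, a_i = sum_j P(i->j) * a_j:
  a_Q = 1/8*a_P + 0*a_Q + 1/16*a_R + 7/16*a_S + 3/8*a_T + 0*a_U
  a_R = 1/8*a_P + 1/4*a_Q + 1/16*a_R + 1/8*a_S + 7/16*a_T + 0*a_U
  a_S = 3/16*a_P + 1/8*a_Q + 7/16*a_R + 1/16*a_S + 1/8*a_T + 1/16*a_U
  a_T = 1/4*a_P + 1/16*a_Q + 1/8*a_R + 1/4*a_S + 1/16*a_T + 1/4*a_U

Substituting a_P = 1 and a_U = 0, rearrange to (I - Q) a = r where r[i] = P(i -> P):
  [1, -1/16, -7/16, -3/8] . (a_Q, a_R, a_S, a_T) = 1/8
  [-1/4, 15/16, -1/8, -7/16] . (a_Q, a_R, a_S, a_T) = 1/8
  [-1/8, -7/16, 15/16, -1/8] . (a_Q, a_R, a_S, a_T) = 3/16
  [-1/16, -1/8, -1/4, 15/16] . (a_Q, a_R, a_S, a_T) = 1/4

Solving yields:
  a_Q = 21387/31018
  a_R = 21193/31018
  a_S = 21375/31018
  a_T = 18223/31018

Starting state is S, so the absorption probability is a_S = 21375/31018.

Answer: 21375/31018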